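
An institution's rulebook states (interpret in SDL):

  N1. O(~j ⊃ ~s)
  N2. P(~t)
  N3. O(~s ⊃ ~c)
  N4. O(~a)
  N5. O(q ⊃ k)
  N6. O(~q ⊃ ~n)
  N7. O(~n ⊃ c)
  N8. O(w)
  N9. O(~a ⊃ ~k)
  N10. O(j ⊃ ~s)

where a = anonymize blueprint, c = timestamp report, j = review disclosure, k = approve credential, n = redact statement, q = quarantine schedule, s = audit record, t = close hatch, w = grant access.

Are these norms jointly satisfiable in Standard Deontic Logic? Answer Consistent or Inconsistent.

Premises 10 and 1 cover both cases: O(j ⊃ ~s) and O(~j ⊃ ~s). Since j ∨ ~j is a tautology, O(~s) follows.
Premise 3 is O(~s ⊃ ~c); since O(~s), deontic closure gives O(~c).
Premise 7, O(~n ⊃ c), contraposes to O(~c ⊃ n); with O(~c) we get O(n).
The contrapositive of premise 6 (O(~q ⊃ ~n)) is O(n ⊃ q), and O(n) is already established, so O(q).
Premise 5 is O(q ⊃ k); since O(q), deontic closure gives O(k).
The contrapositive of premise 9 (O(~a ⊃ ~k)) is O(k ⊃ a), and O(k) is already established, so O(a).
But premise 4 directly asserts O(~a).
We now have both O(a) and O(~a) — a is simultaneously obligatory and forbidden, violating the D-axiom.

Inconsistent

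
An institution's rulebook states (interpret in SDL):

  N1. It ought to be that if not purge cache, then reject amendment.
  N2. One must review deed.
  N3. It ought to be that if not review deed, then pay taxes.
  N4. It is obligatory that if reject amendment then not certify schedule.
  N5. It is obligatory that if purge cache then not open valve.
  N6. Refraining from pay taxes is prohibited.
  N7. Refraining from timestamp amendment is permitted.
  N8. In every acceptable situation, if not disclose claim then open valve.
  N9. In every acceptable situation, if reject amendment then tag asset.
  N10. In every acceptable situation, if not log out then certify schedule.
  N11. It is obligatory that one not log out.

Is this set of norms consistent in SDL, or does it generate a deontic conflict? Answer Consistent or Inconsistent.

Consistent

Premise 3 is O(¬review_deed → pay_taxes); even if O(pay_taxes) held, inferring O(¬review_deed) would be affirming the consequent — invalid.
So O(¬review_deed) is not derivable, and the apparent clash with O(review_deed) does not arise.
A world satisfying every obligation exists (e.g. certify_schedule=true, disclose_claim=true, log_out=false, open_valve=false, pay_taxes=true, purge_cache=true, reject_amendment=false, review_deed=true, tag_asset=false, timestamp_amendment=false); no atom is both obligatory and forbidden, so the set is consistent.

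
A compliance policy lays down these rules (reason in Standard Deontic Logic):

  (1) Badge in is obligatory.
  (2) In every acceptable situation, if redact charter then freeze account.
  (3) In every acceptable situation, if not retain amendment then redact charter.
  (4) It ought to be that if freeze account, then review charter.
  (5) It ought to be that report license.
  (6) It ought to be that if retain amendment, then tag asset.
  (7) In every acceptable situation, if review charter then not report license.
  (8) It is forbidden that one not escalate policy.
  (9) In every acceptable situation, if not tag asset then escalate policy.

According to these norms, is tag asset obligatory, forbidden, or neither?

Obligatory

From premise 5 we have O(report_license).
Premise 7, O(review_charter → ¬report_license), contraposes to O(report_license → ¬review_charter); with O(report_license) we get O(¬review_charter).
Premise 4 is O(freeze_account → review_charter); contrapositively O(¬review_charter → ¬freeze_account). Since O(¬review_charter) holds, K gives O(¬freeze_account).
Premise 2 is O(redact_charter → freeze_account); contrapositively O(¬freeze_account → ¬redact_charter). Since O(¬freeze_account) holds, K gives O(¬redact_charter).
Premise 3 is O(¬retain_amendment → redact_charter); contrapositively O(¬redact_charter → retain_amendment). Since O(¬redact_charter) holds, K gives O(retain_amendment).
Applying K to premise 6 (O(retain_amendment → tag_asset)) and O(retain_amendment) yields O(tag_asset).
Premises 1, 8, 9 do not contribute to this derivation.
Hence tag_asset is obligatory.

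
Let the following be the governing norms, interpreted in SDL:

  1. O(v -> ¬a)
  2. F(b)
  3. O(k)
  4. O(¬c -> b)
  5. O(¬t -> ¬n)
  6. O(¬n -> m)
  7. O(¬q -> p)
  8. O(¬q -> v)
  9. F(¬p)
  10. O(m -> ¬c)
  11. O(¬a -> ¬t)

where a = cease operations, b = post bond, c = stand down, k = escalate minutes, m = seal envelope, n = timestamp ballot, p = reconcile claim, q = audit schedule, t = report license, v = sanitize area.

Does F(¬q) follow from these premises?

Yes

F(b) at premise 2 means O(¬b).
Premise 4 is O(¬c -> b); contrapositively O(¬b -> c). Since O(¬b) holds, K gives O(c).
Premise 10 is O(m -> ¬c); contrapositively O(c -> ¬m). Since O(c) holds, K gives O(¬m).
Premise 6, O(¬n -> m), contraposes to O(¬m -> n); with O(¬m) we get O(n).
The contrapositive of premise 5 (O(¬t -> ¬n)) is O(n -> t), and O(n) is already established, so O(t).
Premise 11, O(¬a -> ¬t), contraposes to O(t -> a); with O(t) we get O(a).
Premise 1, O(v -> ¬a), contraposes to O(a -> ¬v); with O(a) we get O(¬v).
Premise 8 is O(¬q -> v); contrapositively O(¬v -> q). Since O(¬v) holds, K gives O(q).
Premises 3, 7, 9 do not contribute to this derivation.
So O(q) holds, i.e. F(¬q). The claim follows.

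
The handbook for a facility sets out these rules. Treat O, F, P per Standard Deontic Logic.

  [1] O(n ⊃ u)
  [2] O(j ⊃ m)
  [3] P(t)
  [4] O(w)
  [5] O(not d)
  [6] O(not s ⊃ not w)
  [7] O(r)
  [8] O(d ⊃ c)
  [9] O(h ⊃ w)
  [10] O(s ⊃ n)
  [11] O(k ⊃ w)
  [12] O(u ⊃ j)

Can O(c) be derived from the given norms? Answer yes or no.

Premise 8 is O(d ⊃ c), but O(d) is not derivable from the premises, so it does not yield O(c).
No other premise forces O(c). An ideal world satisfying every premise can still have c false, so O(c) is not derivable.

No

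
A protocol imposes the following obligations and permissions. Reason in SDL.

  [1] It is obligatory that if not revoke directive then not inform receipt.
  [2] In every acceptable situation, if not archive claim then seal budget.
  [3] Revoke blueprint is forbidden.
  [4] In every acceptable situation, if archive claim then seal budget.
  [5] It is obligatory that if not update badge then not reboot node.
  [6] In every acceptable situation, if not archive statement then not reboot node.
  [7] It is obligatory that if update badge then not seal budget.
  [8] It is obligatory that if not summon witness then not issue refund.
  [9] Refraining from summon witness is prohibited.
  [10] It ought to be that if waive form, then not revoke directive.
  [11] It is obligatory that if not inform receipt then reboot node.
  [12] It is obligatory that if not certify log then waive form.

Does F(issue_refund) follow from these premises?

Premise 8 is O(¬summon_witness → ¬issue_refund), but O(¬summon_witness) is not derivable from the premises, so it does not yield O(¬issue_refund).
No other premise forces O(¬issue_refund). An ideal world satisfying every premise can still have issue_refund true, so F(issue_refund) is not derivable.

No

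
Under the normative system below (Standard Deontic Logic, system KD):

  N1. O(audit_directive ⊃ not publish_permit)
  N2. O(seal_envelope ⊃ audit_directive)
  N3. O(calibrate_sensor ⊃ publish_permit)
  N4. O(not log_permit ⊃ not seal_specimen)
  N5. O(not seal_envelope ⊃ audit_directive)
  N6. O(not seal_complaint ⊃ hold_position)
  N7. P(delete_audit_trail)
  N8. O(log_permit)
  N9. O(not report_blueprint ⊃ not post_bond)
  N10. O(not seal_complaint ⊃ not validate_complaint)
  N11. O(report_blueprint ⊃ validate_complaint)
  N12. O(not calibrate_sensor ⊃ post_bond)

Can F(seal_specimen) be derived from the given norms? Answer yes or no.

Premise 4 is O(not log_permit ⊃ not seal_specimen), but O(not log_permit) is not derivable from the premises, so it does not yield O(not seal_specimen).
No other premise forces O(not seal_specimen). An ideal world satisfying every premise can still have seal_specimen true, so F(seal_specimen) is not derivable.

No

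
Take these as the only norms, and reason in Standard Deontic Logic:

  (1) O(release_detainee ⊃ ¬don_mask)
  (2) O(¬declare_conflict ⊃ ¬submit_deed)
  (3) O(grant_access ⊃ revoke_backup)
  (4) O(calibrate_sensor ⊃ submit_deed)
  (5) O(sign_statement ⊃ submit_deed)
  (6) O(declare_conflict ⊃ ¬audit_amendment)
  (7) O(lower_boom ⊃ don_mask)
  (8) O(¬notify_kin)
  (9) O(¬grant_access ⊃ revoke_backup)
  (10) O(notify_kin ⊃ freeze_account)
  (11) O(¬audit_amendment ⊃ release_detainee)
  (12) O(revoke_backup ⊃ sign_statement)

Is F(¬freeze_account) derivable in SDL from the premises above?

Premise 10 is O(notify_kin ⊃ freeze_account), but O(notify_kin) is not derivable from the premises, so it does not yield O(freeze_account).
No other premise forces O(freeze_account). An ideal world satisfying every premise can still have ¬freeze_account true, so F(¬freeze_account) is not derivable.

No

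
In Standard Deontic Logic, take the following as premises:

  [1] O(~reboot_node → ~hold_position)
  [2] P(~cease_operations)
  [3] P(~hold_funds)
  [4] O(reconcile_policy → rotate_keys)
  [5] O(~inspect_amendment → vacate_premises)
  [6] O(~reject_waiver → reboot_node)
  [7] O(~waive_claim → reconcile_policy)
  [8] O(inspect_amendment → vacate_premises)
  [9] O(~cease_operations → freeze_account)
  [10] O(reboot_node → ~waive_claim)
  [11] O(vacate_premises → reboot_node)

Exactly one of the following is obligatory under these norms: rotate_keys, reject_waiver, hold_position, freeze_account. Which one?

rotate_keys

Premises 8 and 5 are O(inspect_amendment → vacate_premises) and O(~inspect_amendment → vacate_premises); every ideal world satisfies inspect_amendment or ~inspect_amendment, so in either case vacate_premises holds — hence O(vacate_premises).
With premise 11, O(vacate_premises → reboot_node), the K-axiom yields O(reboot_node).
Applying K to premise 10 (O(reboot_node → ~waive_claim)) and O(reboot_node) yields O(~waive_claim).
Premise 7 is O(~waive_claim → reconcile_policy); since O(~waive_claim), deontic closure gives O(reconcile_policy).
Premise 4 is O(reconcile_policy → rotate_keys); since O(reconcile_policy), deontic closure gives O(rotate_keys).
So O(rotate_keys) holds — rotate_keys is obligatory. None of the other listed options is made obligatory by any chain of premises.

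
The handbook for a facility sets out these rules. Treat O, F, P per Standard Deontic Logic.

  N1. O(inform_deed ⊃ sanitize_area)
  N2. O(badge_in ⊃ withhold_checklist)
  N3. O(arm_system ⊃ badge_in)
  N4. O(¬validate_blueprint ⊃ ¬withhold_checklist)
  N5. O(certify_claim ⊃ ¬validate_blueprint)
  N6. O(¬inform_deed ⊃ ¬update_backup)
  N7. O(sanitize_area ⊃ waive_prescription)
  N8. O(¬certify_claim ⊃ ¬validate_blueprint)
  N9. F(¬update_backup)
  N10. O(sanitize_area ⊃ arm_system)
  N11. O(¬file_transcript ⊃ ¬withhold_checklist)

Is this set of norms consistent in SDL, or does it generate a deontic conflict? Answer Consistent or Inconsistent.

Inconsistent

By case analysis on certify_claim: premise 5 gives O(certify_claim ⊃ ¬validate_blueprint) and premise 8 gives O(¬certify_claim ⊃ ¬validate_blueprint), so O(¬validate_blueprint) either way.
From O(¬validate_blueprint) and premise 4, O(¬validate_blueprint ⊃ ¬withhold_checklist), we obtain O(¬withhold_checklist).
The contrapositive of premise 2 (O(badge_in ⊃ withhold_checklist)) is O(¬withhold_checklist ⊃ ¬badge_in), and O(¬withhold_checklist) is already established, so O(¬badge_in).
The contrapositive of premise 3 (O(arm_system ⊃ badge_in)) is O(¬badge_in ⊃ ¬arm_system), and O(¬badge_in) is already established, so O(¬arm_system).
Premise 10, O(sanitize_area ⊃ arm_system), contraposes to O(¬arm_system ⊃ ¬sanitize_area); with O(¬arm_system) we get O(¬sanitize_area).
The contrapositive of premise 1 (O(inform_deed ⊃ sanitize_area)) is O(¬sanitize_area ⊃ ¬inform_deed), and O(¬sanitize_area) is already established, so O(¬inform_deed).
From O(¬inform_deed) and premise 6, O(¬inform_deed ⊃ ¬update_backup), we obtain O(¬update_backup).
Yet premise 9 is F(¬update_backup), i.e. O(update_backup).
We now have both O(¬update_backup) and O(update_backup) — update_backup is simultaneously obligatory and forbidden, violating the D-axiom.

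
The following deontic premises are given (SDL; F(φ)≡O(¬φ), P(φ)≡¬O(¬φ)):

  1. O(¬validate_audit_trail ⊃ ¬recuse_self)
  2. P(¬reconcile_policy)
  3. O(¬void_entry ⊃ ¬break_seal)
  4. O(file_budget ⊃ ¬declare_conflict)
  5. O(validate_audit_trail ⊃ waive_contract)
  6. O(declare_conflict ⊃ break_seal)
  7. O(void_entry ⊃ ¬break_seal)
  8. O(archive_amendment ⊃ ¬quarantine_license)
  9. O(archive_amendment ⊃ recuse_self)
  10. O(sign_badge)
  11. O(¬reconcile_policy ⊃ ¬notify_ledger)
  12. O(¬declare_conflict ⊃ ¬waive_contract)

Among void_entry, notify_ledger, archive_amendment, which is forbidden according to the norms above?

By case analysis on ¬void_entry: premise 3 gives O(¬void_entry ⊃ ¬break_seal) and premise 7 gives O(void_entry ⊃ ¬break_seal), so O(¬break_seal) either way.
The contrapositive of premise 6 (O(declare_conflict ⊃ break_seal)) is O(¬break_seal ⊃ ¬declare_conflict), and O(¬break_seal) is already established, so O(¬declare_conflict).
With premise 12, O(¬declare_conflict ⊃ ¬waive_contract), the K-axiom yields O(¬waive_contract).
The contrapositive of premise 5 (O(validate_audit_trail ⊃ waive_contract)) is O(¬waive_contract ⊃ ¬validate_audit_trail), and O(¬waive_contract) is already established, so O(¬validate_audit_trail).
Applying K to premise 1 (O(¬validate_audit_trail ⊃ ¬recuse_self)) and O(¬validate_audit_trail) yields O(¬recuse_self).
Premise 9 is O(archive_amendment ⊃ recuse_self); contrapositively O(¬recuse_self ⊃ ¬archive_amendment). Since O(¬recuse_self) holds, K gives O(¬archive_amendment).
So O(¬archive_amendment) holds, i.e. archive_amendment is forbidden. None of the other listed options is forbidden under the premises.

archive_amendment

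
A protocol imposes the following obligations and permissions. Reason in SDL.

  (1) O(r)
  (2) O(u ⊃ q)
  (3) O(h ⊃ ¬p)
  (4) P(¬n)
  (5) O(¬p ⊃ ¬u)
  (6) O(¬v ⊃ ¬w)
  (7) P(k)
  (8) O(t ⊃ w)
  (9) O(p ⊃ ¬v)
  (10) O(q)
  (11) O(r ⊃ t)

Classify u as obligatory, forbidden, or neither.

From premise 1 we have O(r).
Applying K to premise 11 (O(r ⊃ t)) and O(r) yields O(t).
Applying K to premise 8 (O(t ⊃ w)) and O(t) yields O(w).
Premise 6 is O(¬v ⊃ ¬w); contrapositively O(w ⊃ v). Since O(w) holds, K gives O(v).
Premise 9 is O(p ⊃ ¬v); contrapositively O(v ⊃ ¬p). Since O(v) holds, K gives O(¬p).
With premise 5, O(¬p ⊃ ¬u), the K-axiom yields O(¬u).
Premises 2, 3, 4, 7, 10 do not contribute to this derivation.
Thus O(¬u), which is F(u): u is forbidden.

Forbidden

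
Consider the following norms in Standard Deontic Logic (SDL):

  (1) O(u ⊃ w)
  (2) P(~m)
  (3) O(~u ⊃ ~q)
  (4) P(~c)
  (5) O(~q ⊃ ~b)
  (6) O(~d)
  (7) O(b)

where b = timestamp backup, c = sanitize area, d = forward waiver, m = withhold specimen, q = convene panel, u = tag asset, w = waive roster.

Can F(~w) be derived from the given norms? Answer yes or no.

Premise 7 gives O(b).
Premise 5, O(~q ⊃ ~b), contraposes to O(b ⊃ q); with O(b) we get O(q).
Premise 3, O(~u ⊃ ~q), contraposes to O(q ⊃ u); with O(q) we get O(u).
Premise 1 is O(u ⊃ w); since O(u), deontic closure gives O(w).
Premises 2, 4, 6 do not contribute to this derivation.
So O(w) holds, i.e. F(~w). The claim follows.

Yes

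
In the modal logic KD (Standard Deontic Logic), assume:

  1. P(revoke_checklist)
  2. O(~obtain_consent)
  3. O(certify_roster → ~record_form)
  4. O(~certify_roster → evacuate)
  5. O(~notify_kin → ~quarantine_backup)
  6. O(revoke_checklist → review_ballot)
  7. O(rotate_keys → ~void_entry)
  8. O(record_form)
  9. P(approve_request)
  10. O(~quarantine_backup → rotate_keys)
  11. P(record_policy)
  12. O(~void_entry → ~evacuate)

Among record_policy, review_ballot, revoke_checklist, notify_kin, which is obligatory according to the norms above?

notify_kin

Premise 8 states O(record_form) outright.
The contrapositive of premise 3 (O(certify_roster → ~record_form)) is O(record_form → ~certify_roster), and O(record_form) is already established, so O(~certify_roster).
Applying K to premise 4 (O(~certify_roster → evacuate)) and O(~certify_roster) yields O(evacuate).
Premise 12, O(~void_entry → ~evacuate), contraposes to O(evacuate → void_entry); with O(evacuate) we get O(void_entry).
The contrapositive of premise 7 (O(rotate_keys → ~void_entry)) is O(void_entry → ~rotate_keys), and O(void_entry) is already established, so O(~rotate_keys).
The contrapositive of premise 10 (O(~quarantine_backup → rotate_keys)) is O(~rotate_keys → quarantine_backup), and O(~rotate_keys) is already established, so O(quarantine_backup).
The contrapositive of premise 5 (O(~notify_kin → ~quarantine_backup)) is O(quarantine_backup → notify_kin), and O(quarantine_backup) is already established, so O(notify_kin).
So O(notify_kin) holds — notify_kin is obligatory. None of the other listed options is made obligatory by any chain of premises.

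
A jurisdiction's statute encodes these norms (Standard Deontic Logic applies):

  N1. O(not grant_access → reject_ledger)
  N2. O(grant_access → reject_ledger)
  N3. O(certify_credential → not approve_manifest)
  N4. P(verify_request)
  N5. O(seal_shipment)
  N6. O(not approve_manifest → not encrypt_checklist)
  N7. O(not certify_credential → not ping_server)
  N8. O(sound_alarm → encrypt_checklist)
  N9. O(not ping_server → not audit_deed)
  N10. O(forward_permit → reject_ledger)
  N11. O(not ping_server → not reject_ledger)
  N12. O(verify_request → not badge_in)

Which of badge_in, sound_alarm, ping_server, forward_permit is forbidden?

sound_alarm

Premises 1 and 2 cover both cases: O(not grant_access → reject_ledger) and O(grant_access → reject_ledger). Since not grant_access ∨ grant_access is a tautology, O(reject_ledger) follows.
Premise 11, O(not ping_server → not reject_ledger), contraposes to O(reject_ledger → ping_server); with O(reject_ledger) we get O(ping_server).
The contrapositive of premise 7 (O(not certify_credential → not ping_server)) is O(ping_server → certify_credential), and O(ping_server) is already established, so O(certify_credential).
Applying K to premise 3 (O(certify_credential → not approve_manifest)) and O(certify_credential) yields O(not approve_manifest).
With premise 6, O(not approve_manifest → not encrypt_checklist), the K-axiom yields O(not encrypt_checklist).
Premise 8 is O(sound_alarm → encrypt_checklist); contrapositively O(not encrypt_checklist → not sound_alarm). Since O(not encrypt_checklist) holds, K gives O(not sound_alarm).
So O(not sound_alarm) holds, i.e. sound_alarm is forbidden. None of the other listed options is forbidden under the premises.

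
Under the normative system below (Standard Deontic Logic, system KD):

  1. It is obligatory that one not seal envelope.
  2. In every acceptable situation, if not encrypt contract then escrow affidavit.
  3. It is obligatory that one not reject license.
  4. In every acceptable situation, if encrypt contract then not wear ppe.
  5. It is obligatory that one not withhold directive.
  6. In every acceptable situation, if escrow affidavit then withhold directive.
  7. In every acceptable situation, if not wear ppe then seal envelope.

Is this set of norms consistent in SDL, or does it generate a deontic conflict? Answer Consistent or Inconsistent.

Inconsistent

Premise 1 gives O(¬seal_envelope).
The contrapositive of premise 7 (O(¬wear_ppe → seal_envelope)) is O(¬seal_envelope → wear_ppe), and O(¬seal_envelope) is already established, so O(wear_ppe).
Premise 4 is O(encrypt_contract → ¬wear_ppe); contrapositively O(wear_ppe → ¬encrypt_contract). Since O(wear_ppe) holds, K gives O(¬encrypt_contract).
With premise 2, O(¬encrypt_contract → escrow_affidavit), the K-axiom yields O(escrow_affidavit).
Applying K to premise 6 (O(escrow_affidavit → withhold_directive)) and O(escrow_affidavit) yields O(withhold_directive).
Yet premise 5 states O(¬withhold_directive).
We now have both O(withhold_directive) and O(¬withhold_directive) — withhold_directive is simultaneously obligatory and forbidden, violating the D-axiom.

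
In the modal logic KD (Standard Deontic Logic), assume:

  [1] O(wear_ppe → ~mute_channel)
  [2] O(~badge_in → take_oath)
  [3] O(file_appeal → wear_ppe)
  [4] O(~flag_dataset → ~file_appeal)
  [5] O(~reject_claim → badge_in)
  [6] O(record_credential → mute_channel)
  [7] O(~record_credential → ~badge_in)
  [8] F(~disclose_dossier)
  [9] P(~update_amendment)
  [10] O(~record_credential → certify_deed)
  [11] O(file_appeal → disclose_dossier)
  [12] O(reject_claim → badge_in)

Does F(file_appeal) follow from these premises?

Yes

Premises 5 and 12 are O(~reject_claim → badge_in) and O(reject_claim → badge_in); every ideal world satisfies ~reject_claim or reject_claim, so in either case badge_in holds — hence O(badge_in).
Premise 7, O(~record_credential → ~badge_in), contraposes to O(badge_in → record_credential); with O(badge_in) we get O(record_credential).
Premise 6 is O(record_credential → mute_channel); since O(record_credential), deontic closure gives O(mute_channel).
Premise 1, O(wear_ppe → ~mute_channel), contraposes to O(mute_channel → ~wear_ppe); with O(mute_channel) we get O(~wear_ppe).
Premise 3, O(file_appeal → wear_ppe), contraposes to O(~wear_ppe → ~file_appeal); with O(~wear_ppe) we get O(~file_appeal).
Premises 2, 4, 8, 9, 10, 11 do not contribute to this derivation.
So O(~file_appeal) holds, i.e. F(file_appeal). The claim follows.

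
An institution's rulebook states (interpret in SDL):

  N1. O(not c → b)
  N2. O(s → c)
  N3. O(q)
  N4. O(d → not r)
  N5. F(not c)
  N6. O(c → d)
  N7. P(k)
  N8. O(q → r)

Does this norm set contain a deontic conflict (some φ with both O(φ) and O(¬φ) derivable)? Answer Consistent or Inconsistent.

F(not c) at premise 5 means O(c).
From O(c) and premise 6, O(c → d), we obtain O(d).
With premise 4, O(d → not r), the K-axiom yields O(not r).
The contrapositive of premise 8 (O(q → r)) is O(not r → not q), and O(not r) is already established, so O(not q).
However, premise 3 gives O(q).
We now have both O(not q) and O(q) — q is simultaneously obligatory and forbidden, violating the D-axiom.

Inconsistent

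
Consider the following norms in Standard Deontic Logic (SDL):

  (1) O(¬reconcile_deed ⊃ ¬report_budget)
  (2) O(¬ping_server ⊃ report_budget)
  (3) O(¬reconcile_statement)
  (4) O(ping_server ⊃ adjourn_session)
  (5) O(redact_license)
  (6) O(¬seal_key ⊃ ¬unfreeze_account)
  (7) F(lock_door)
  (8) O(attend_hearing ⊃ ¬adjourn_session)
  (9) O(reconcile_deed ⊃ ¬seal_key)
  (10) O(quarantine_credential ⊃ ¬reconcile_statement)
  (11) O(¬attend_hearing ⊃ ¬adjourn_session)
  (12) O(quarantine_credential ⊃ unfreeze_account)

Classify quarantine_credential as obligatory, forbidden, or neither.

By case analysis on ¬attend_hearing: premise 11 gives O(¬attend_hearing ⊃ ¬adjourn_session) and premise 8 gives O(attend_hearing ⊃ ¬adjourn_session), so O(¬adjourn_session) either way.
The contrapositive of premise 4 (O(ping_server ⊃ adjourn_session)) is O(¬adjourn_session ⊃ ¬ping_server), and O(¬adjourn_session) is already established, so O(¬ping_server).
From O(¬ping_server) and premise 2, O(¬ping_server ⊃ report_budget), we obtain O(report_budget).
The contrapositive of premise 1 (O(¬reconcile_deed ⊃ ¬report_budget)) is O(report_budget ⊃ reconcile_deed), and O(report_budget) is already established, so O(reconcile_deed).
With premise 9, O(reconcile_deed ⊃ ¬seal_key), the K-axiom yields O(¬seal_key).
Applying K to premise 6 (O(¬seal_key ⊃ ¬unfreeze_account)) and O(¬seal_key) yields O(¬unfreeze_account).
Premise 12, O(quarantine_credential ⊃ unfreeze_account), contraposes to O(¬unfreeze_account ⊃ ¬quarantine_credential); with O(¬unfreeze_account) we get O(¬quarantine_credential).
Premises 3, 5, 7, 10 do not contribute to this derivation.
Thus O(¬quarantine_credential), which is F(quarantine_credential): quarantine_credential is forbidden.

Forbidden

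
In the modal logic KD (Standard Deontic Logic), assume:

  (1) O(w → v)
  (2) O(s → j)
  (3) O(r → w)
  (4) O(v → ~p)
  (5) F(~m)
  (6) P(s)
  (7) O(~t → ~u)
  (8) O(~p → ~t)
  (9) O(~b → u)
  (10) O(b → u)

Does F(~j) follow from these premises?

No

Premise 2 is O(s → j), but O(s) is not derivable from the premises (the permission P(s) asserts only ~O(~s), not O(s)), so it does not yield O(j).
No other premise forces O(j). An ideal world satisfying every premise can still have ~j true, so F(~j) is not derivable.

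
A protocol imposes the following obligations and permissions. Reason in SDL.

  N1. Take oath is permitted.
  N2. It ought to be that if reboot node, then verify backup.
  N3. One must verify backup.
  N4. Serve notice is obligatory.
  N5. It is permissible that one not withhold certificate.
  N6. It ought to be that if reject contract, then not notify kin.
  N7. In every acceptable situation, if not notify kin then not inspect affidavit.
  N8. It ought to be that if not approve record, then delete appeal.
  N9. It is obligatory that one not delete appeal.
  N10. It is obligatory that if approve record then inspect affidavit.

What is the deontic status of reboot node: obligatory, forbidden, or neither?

Neither

Premise 2 is O(reboot_node → verify_backup); even if O(verify_backup) held, inferring O(reboot_node) would be affirming the consequent — invalid.
No premise or chain of K-axiom applications forces O(reboot_node), and none forces O(¬reboot_node). So reboot_node is neither obligatory nor forbidden under these norms.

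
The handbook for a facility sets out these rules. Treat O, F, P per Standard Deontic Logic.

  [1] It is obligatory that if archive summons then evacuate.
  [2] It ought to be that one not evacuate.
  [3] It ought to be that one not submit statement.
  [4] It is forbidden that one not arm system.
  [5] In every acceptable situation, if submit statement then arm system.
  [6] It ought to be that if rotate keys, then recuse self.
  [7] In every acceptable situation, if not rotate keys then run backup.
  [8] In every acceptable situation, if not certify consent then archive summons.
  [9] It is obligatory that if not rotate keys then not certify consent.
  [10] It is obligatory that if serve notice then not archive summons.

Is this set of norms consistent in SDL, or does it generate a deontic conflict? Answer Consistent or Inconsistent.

Premise 5 is O(submit_statement → arm_system); even if O(arm_system) held, inferring O(submit_statement) would be affirming the consequent — invalid.
So O(submit_statement) is not derivable, and the apparent clash with O(¬submit_statement) does not arise.
A world satisfying every obligation exists (e.g. archive_summons=false, arm_system=true, certify_consent=true, evacuate=false, recuse_self=true, rotate_keys=true, run_backup=false, serve_notice=false, submit_statement=false); no atom is both obligatory and forbidden, so the set is consistent.

Consistent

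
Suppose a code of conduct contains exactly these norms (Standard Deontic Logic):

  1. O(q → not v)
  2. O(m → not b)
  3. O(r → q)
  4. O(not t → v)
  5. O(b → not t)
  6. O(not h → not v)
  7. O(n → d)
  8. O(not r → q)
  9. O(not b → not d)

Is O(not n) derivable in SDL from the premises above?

Yes

Premises 3 and 8 cover both cases: O(r → q) and O(not r → q). Since r ∨ not r is a tautology, O(q) follows.
With premise 1, O(q → not v), the K-axiom yields O(not v).
Premise 4 is O(not t → v); contrapositively O(not v → t). Since O(not v) holds, K gives O(t).
The contrapositive of premise 5 (O(b → not t)) is O(t → not b), and O(t) is already established, so O(not b).
With premise 9, O(not b → not d), the K-axiom yields O(not d).
The contrapositive of premise 7 (O(n → d)) is O(not d → not n), and O(not d) is already established, so O(not n).
Premises 2, 6 do not contribute to this derivation.
So O(not n) follows.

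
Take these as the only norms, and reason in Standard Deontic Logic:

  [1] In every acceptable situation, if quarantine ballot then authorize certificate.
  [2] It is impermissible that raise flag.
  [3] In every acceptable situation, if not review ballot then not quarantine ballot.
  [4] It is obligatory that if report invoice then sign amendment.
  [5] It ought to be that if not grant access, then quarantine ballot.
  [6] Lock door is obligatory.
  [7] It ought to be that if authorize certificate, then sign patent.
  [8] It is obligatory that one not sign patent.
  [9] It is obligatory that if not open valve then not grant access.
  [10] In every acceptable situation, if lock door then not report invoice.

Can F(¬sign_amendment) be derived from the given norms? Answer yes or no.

No

Premise 4 is O(report_invoice → sign_amendment), but O(report_invoice) is not derivable from the premises, so it does not yield O(sign_amendment).
No other premise forces O(sign_amendment). An ideal world satisfying every premise can still have ¬sign_amendment true, so F(¬sign_amendment) is not derivable.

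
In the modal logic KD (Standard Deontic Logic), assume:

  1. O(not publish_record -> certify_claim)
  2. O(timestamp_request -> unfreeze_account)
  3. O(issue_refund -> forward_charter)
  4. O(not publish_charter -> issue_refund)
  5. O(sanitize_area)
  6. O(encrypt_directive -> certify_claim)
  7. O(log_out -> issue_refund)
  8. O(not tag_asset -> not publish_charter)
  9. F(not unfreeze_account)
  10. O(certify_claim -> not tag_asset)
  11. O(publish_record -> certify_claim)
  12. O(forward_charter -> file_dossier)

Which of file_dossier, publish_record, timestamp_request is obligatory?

file_dossier

Premises 11 and 1 are O(publish_record -> certify_claim) and O(not publish_record -> certify_claim); every ideal world satisfies publish_record or not publish_record, so in either case certify_claim holds — hence O(certify_claim).
Premise 10 is O(certify_claim -> not tag_asset); since O(certify_claim), deontic closure gives O(not tag_asset).
Premise 8 is O(not tag_asset -> not publish_charter); since O(not tag_asset), deontic closure gives O(not publish_charter).
Applying K to premise 4 (O(not publish_charter -> issue_refund)) and O(not publish_charter) yields O(issue_refund).
From O(issue_refund) and premise 3, O(issue_refund -> forward_charter), we obtain O(forward_charter).
With premise 12, O(forward_charter -> file_dossier), the K-axiom yields O(file_dossier).
So O(file_dossier) holds — file_dossier is obligatory. None of the other listed options is made obligatory by any chain of premises.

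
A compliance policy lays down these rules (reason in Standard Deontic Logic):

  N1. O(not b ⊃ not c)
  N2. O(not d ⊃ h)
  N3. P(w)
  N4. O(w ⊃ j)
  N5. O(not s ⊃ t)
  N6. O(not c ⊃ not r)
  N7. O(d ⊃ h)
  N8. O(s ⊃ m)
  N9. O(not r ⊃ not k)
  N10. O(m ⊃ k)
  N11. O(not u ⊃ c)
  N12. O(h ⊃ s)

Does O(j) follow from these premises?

No

Premise 4 is O(w ⊃ j), but O(w) is not derivable from the premises (the permission P(w) asserts only not O(not w), not O(w)), so it does not yield O(j).
No other premise forces O(j). An ideal world satisfying every premise can still have j false, so O(j) is not derivable.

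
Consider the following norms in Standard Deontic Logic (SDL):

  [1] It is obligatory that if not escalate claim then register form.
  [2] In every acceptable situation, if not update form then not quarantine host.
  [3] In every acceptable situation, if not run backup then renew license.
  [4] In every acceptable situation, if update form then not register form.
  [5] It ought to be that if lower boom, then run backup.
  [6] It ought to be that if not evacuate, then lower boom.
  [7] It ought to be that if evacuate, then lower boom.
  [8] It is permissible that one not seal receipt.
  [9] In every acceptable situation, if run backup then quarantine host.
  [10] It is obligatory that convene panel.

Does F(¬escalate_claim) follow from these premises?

Yes

Premises 6 and 7 cover both cases: O(¬evacuate → lower_boom) and O(evacuate → lower_boom). Since ¬evacuate ∨ evacuate is a tautology, O(lower_boom) follows.
With premise 5, O(lower_boom → run_backup), the K-axiom yields O(run_backup).
Premise 9 is O(run_backup → quarantine_host); since O(run_backup), deontic closure gives O(quarantine_host).
Premise 2, O(¬update_form → ¬quarantine_host), contraposes to O(quarantine_host → update_form); with O(quarantine_host) we get O(update_form).
Premise 4 is O(update_form → ¬register_form); since O(update_form), deontic closure gives O(¬register_form).
The contrapositive of premise 1 (O(¬escalate_claim → register_form)) is O(¬register_form → escalate_claim), and O(¬register_form) is already established, so O(escalate_claim).
Premises 3, 8, 10 do not contribute to this derivation.
So O(escalate_claim) holds, i.e. F(¬escalate_claim). The claim follows.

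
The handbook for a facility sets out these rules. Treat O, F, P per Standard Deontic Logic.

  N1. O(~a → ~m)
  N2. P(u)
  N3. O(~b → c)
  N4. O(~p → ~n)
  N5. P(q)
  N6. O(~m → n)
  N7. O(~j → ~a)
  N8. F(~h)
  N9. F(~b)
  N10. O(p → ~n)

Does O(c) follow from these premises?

Premise 3 is O(~b → c), but O(~b) is not derivable from the premises, so it does not yield O(c).
No other premise forces O(c). An ideal world satisfying every premise can still have c false, so O(c) is not derivable.

No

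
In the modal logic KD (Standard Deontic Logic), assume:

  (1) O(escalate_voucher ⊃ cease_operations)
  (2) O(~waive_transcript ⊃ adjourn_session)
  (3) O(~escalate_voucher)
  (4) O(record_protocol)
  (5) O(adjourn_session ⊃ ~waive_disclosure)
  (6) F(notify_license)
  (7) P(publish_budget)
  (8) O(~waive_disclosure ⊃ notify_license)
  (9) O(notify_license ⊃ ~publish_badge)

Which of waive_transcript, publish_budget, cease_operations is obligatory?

waive_transcript

Premise 6, F(notify_license), is equivalent to O(~notify_license).
The contrapositive of premise 8 (O(~waive_disclosure ⊃ notify_license)) is O(~notify_license ⊃ waive_disclosure), and O(~notify_license) is already established, so O(waive_disclosure).
Premise 5, O(adjourn_session ⊃ ~waive_disclosure), contraposes to O(waive_disclosure ⊃ ~adjourn_session); with O(waive_disclosure) we get O(~adjourn_session).
Premise 2, O(~waive_transcript ⊃ adjourn_session), contraposes to O(~adjourn_session ⊃ waive_transcript); with O(~adjourn_session) we get O(waive_transcript).
So O(waive_transcript) holds — waive_transcript is obligatory. None of the other listed options is made obligatory by any chain of premises.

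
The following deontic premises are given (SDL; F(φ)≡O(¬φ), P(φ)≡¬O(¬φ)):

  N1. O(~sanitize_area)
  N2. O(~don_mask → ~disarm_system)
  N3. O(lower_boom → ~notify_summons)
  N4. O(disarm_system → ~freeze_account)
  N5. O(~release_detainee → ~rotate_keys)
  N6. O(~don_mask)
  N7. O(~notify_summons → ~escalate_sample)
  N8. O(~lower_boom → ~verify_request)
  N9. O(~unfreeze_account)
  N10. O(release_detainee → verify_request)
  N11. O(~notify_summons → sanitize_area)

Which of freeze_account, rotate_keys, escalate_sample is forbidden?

Premise 1 states O(~sanitize_area) outright.
Premise 11, O(~notify_summons → sanitize_area), contraposes to O(~sanitize_area → notify_summons); with O(~sanitize_area) we get O(notify_summons).
The contrapositive of premise 3 (O(lower_boom → ~notify_summons)) is O(notify_summons → ~lower_boom), and O(notify_summons) is already established, so O(~lower_boom).
From O(~lower_boom) and premise 8, O(~lower_boom → ~verify_request), we obtain O(~verify_request).
Premise 10, O(release_detainee → verify_request), contraposes to O(~verify_request → ~release_detainee); with O(~verify_request) we get O(~release_detainee).
Premise 5 is O(~release_detainee → ~rotate_keys); since O(~release_detainee), deontic closure gives O(~rotate_keys).
So O(~rotate_keys) holds, i.e. rotate_keys is forbidden. None of the other listed options is forbidden under the premises.

rotate_keys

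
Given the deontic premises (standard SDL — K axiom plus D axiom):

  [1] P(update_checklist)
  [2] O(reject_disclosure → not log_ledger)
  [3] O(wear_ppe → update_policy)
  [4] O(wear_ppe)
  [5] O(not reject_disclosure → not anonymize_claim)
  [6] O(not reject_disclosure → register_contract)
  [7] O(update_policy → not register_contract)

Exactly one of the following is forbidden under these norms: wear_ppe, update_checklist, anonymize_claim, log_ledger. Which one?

log_ledger

Premise 4 gives O(wear_ppe).
With premise 3, O(wear_ppe → update_policy), the K-axiom yields O(update_policy).
Applying K to premise 7 (O(update_policy → not register_contract)) and O(update_policy) yields O(not register_contract).
The contrapositive of premise 6 (O(not reject_disclosure → register_contract)) is O(not register_contract → reject_disclosure), and O(not register_contract) is already established, so O(reject_disclosure).
Premise 2 is O(reject_disclosure → not log_ledger); since O(reject_disclosure), deontic closure gives O(not log_ledger).
So O(not log_ledger) holds, i.e. log_ledger is forbidden. None of the other listed options is forbidden under the premises.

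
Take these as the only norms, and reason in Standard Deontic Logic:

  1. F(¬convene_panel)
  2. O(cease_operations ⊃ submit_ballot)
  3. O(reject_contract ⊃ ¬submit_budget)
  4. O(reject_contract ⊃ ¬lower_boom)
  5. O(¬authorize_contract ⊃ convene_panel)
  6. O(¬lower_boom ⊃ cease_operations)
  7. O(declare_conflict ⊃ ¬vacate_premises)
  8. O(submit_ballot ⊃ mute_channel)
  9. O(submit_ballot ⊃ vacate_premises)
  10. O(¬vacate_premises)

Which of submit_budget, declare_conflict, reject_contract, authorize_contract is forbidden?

Premise 10 states O(¬vacate_premises) outright.
Premise 9 is O(submit_ballot ⊃ vacate_premises); contrapositively O(¬vacate_premises ⊃ ¬submit_ballot). Since O(¬vacate_premises) holds, K gives O(¬submit_ballot).
Premise 2 is O(cease_operations ⊃ submit_ballot); contrapositively O(¬submit_ballot ⊃ ¬cease_operations). Since O(¬submit_ballot) holds, K gives O(¬cease_operations).
The contrapositive of premise 6 (O(¬lower_boom ⊃ cease_operations)) is O(¬cease_operations ⊃ lower_boom), and O(¬cease_operations) is already established, so O(lower_boom).
Premise 4 is O(reject_contract ⊃ ¬lower_boom); contrapositively O(lower_boom ⊃ ¬reject_contract). Since O(lower_boom) holds, K gives O(¬reject_contract).
So O(¬reject_contract) holds, i.e. reject_contract is forbidden. None of the other listed options is forbidden under the premises.

reject_contract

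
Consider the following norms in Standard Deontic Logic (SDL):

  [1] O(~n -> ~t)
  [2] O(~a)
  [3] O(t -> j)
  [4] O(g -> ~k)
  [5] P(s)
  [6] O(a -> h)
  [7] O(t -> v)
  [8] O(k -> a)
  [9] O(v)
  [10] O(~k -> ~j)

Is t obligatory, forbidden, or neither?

Forbidden

Premise 2 gives O(~a).
Premise 8 is O(k -> a); contrapositively O(~a -> ~k). Since O(~a) holds, K gives O(~k).
Premise 10 is O(~k -> ~j); since O(~k), deontic closure gives O(~j).
Premise 3 is O(t -> j); contrapositively O(~j -> ~t). Since O(~j) holds, K gives O(~t).
Premises 1, 4, 5, 6, 7, 9 do not contribute to this derivation.
Thus O(~t), which is F(t): t is forbidden.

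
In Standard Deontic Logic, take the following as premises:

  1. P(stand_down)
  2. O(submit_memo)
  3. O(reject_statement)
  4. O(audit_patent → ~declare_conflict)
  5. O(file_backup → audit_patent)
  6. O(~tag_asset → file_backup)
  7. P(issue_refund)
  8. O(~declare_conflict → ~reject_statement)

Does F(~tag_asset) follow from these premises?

Yes

Premise 3 gives O(reject_statement).
Premise 8, O(~declare_conflict → ~reject_statement), contraposes to O(reject_statement → declare_conflict); with O(reject_statement) we get O(declare_conflict).
Premise 4, O(audit_patent → ~declare_conflict), contraposes to O(declare_conflict → ~audit_patent); with O(declare_conflict) we get O(~audit_patent).
The contrapositive of premise 5 (O(file_backup → audit_patent)) is O(~audit_patent → ~file_backup), and O(~audit_patent) is already established, so O(~file_backup).
Premise 6, O(~tag_asset → file_backup), contraposes to O(~file_backup → tag_asset); with O(~file_backup) we get O(tag_asset).
Premises 1, 2, 7 do not contribute to this derivation.
So O(tag_asset) holds, i.e. F(~tag_asset). The claim follows.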